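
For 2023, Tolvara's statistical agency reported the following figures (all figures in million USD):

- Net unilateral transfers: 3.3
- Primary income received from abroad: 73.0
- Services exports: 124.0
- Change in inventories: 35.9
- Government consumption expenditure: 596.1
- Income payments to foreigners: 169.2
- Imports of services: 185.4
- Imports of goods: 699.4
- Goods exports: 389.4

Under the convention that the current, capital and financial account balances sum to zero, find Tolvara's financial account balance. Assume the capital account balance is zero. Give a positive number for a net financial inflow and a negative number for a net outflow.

464.3

Goods balance = 389.4 - 699.4 = -310.0
Services balance = 124.0 - 185.4 = -61.4
Trade balance (goods + services) = -310.0 + (-61.4) = -371.4
Net primary income = 73.0 - 169.2 = -96.2
Net secondary income = 3.3
Current account = -371.4 + (-96.2) + 3.3 = -464.3
Financial account = -(-464.3) = 464.3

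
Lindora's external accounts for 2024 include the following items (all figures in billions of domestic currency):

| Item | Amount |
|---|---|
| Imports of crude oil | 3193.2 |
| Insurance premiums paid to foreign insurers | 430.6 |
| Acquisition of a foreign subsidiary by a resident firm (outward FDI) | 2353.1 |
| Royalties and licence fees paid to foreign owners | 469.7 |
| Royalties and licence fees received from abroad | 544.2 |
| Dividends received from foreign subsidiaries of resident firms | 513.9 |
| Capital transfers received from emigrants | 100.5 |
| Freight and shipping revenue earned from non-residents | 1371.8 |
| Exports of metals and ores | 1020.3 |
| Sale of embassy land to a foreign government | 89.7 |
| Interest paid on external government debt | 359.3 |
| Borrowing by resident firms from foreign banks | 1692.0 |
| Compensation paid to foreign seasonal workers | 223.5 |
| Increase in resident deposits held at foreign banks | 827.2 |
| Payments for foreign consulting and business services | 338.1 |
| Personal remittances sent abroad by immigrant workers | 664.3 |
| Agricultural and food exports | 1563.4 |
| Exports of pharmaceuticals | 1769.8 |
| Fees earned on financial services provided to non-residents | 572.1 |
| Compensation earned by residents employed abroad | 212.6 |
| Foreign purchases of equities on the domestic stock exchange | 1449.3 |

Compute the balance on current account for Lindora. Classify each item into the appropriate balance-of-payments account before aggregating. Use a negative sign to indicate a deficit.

1889.4

Goods: 1769.8 + 1020.3 - 3193.2 + 1563.4 = 1160.3
Services: 572.1 - 430.6 - 338.1 + 544.2 - 469.7 + 1371.8 = 1249.7
Primary income: 513.9 - 359.3 + 212.6 - 223.5 = 143.7
Secondary income: -664.3
Current account = 1160.3 + 1249.7 + 143.7 + (-664.3) = 1889.4
(Excluded from the current account — financial account: acquisition of a foreign subsidiary by a resident firm (outward FDI) 2353.1, borrowing by resident firms from foreign banks 1692.0, increase in resident deposits held at foreign banks 827.2, foreign purchases of equities on the domestic stock exchange 1449.3; capital account: capital transfers received from emigrants 100.5, sale of embassy land to a foreign government 89.7.)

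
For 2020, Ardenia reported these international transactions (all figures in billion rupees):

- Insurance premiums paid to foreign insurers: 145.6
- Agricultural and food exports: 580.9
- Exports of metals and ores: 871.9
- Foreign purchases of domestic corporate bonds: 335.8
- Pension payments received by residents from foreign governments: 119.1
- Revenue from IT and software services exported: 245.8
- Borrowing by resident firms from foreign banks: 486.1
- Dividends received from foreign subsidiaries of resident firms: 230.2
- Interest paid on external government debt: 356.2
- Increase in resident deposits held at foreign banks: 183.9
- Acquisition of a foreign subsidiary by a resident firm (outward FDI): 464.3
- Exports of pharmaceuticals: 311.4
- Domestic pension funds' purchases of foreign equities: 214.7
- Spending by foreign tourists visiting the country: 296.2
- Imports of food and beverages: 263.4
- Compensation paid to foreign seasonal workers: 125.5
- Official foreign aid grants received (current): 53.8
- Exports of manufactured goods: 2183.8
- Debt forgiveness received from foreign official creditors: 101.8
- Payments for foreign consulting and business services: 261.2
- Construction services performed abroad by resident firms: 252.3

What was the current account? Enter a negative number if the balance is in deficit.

Goods: -263.4 + 871.9 + 580.9 + 2183.8 + 311.4 = 3684.6
Services: -145.6 + 245.8 + 252.3 - 261.2 + 296.2 = 387.5
Primary income: 230.2 - 125.5 - 356.2 = -251.5
Secondary income: 119.1 + 53.8 = 172.9
Current account = 3684.6 + 387.5 + (-251.5) + 172.9 = 3993.5
(Excluded from the current account — financial account: foreign purchases of domestic corporate bonds 335.8, borrowing by resident firms from foreign banks 486.1, increase in resident deposits held at foreign banks 183.9, acquisition of a foreign subsidiary by a resident firm (outward FDI) 464.3, domestic pension funds' purchases of foreign equities 214.7; capital account: debt forgiveness received from foreign official creditors 101.8.)

3993.5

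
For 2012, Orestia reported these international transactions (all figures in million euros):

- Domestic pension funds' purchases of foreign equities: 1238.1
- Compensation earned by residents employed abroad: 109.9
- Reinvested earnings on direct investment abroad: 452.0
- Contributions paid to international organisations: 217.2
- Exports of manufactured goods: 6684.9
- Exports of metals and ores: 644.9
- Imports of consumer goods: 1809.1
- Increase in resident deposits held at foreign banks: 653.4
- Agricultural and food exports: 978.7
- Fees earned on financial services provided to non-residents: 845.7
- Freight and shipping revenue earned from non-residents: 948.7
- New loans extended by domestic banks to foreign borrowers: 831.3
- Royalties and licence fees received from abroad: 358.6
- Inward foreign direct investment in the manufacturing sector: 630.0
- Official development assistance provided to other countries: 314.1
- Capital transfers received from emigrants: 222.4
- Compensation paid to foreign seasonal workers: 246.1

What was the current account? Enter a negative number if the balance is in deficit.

8436.9

Goods: 6684.9 - 1809.1 + 978.7 + 644.9 = 6499.4
Services: 948.7 + 845.7 + 358.6 = 2153.0
Primary income: -246.1 + 109.9 + 452.0 = 315.8
Secondary income: -217.2 - 314.1 = -531.3
Current account = 6499.4 + 2153.0 + 315.8 + (-531.3) = 8436.9
(Excluded from the current account — financial account: domestic pension funds' purchases of foreign equities 1238.1, increase in resident deposits held at foreign banks 653.4, new loans extended by domestic banks to foreign borrowers 831.3, inward foreign direct investment in the manufacturing sector 630.0; capital account: capital transfers received from emigrants 222.4.)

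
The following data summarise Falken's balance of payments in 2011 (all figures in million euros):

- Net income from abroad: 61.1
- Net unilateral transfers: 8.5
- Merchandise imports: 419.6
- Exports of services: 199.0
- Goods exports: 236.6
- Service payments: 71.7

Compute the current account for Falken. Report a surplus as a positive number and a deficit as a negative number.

Goods balance = 236.6 - 419.6 = -183.0
Services balance = 199.0 - 71.7 = 127.3
Trade balance (goods + services) = -183.0 + 127.3 = -55.7
Net primary income = 61.1
Net secondary income = 8.5
Current account = -55.7 + 61.1 + 8.5 = 13.9

13.9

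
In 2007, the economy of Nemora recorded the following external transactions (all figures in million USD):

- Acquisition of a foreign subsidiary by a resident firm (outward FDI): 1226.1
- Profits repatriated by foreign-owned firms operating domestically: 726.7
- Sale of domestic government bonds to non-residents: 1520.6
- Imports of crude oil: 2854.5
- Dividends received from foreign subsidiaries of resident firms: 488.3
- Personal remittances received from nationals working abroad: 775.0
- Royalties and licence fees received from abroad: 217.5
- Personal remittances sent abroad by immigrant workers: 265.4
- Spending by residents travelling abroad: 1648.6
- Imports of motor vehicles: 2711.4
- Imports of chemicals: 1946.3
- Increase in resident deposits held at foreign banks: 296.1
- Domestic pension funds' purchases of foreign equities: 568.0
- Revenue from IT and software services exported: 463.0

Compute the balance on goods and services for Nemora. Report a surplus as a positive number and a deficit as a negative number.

Goods: -2711.4 - 1946.3 - 2854.5 = -7512.2
Services: 463.0 + 217.5 - 1648.6 = -968.1
Trade balance = -7512.2 + (-968.1) = -8480.3
(Excluded from the trade balance — financial account: acquisition of a foreign subsidiary by a resident firm (outward FDI) 1226.1, sale of domestic government bonds to non-residents 1520.6, increase in resident deposits held at foreign banks 296.1, domestic pension funds' purchases of foreign equities 568.0; primary income: profits repatriated by foreign-owned firms operating domestically 726.7, dividends received from foreign subsidiaries of resident firms 488.3; secondary income: personal remittances received from nationals working abroad 775.0, personal remittances sent abroad by immigrant workers 265.4.)

-8480.3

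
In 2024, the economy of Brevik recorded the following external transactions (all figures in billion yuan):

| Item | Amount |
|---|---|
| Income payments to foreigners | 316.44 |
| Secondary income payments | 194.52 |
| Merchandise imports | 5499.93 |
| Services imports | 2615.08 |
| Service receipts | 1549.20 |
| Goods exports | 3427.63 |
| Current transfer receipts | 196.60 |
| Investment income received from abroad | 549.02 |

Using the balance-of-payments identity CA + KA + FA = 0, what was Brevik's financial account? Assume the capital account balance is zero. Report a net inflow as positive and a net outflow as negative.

Goods balance = 3427.63 - 5499.93 = -2072.30
Services balance = 1549.20 - 2615.08 = -1065.88
Trade balance (goods + services) = -2072.30 + (-1065.88) = -3138.18
Net primary income = 549.02 - 316.44 = 232.58
Net secondary income = 196.60 - 194.52 = 2.08
Current account = -3138.18 + 232.58 + 2.08 = -2903.52
Financial account = -(-2903.52) = 2903.52

2903.52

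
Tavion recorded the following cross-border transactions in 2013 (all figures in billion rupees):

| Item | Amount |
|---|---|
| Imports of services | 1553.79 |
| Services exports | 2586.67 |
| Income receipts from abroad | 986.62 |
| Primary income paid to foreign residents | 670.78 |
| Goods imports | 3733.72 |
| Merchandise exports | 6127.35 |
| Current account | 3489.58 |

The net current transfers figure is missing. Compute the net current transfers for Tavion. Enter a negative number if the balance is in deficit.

Current account = goods balance + services balance + net primary income + net secondary income
Sum of the known components = 3742.35
Net current transfers = CA - (known components) = 3489.58 - 3742.35 = -252.77

-252.77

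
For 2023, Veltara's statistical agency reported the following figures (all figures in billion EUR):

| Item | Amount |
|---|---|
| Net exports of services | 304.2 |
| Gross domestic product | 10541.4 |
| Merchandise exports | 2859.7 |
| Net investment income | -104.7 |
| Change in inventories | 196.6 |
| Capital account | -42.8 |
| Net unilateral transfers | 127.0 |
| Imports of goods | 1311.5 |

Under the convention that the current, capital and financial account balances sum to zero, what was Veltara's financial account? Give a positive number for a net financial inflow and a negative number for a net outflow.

Goods balance = 2859.7 - 1311.5 = 1548.2
Services balance = 304.2
Trade balance (goods + services) = 1548.2 + 304.2 = 1852.4
Net primary income = -104.7
Net secondary income = 127.0
Current account = 1852.4 + (-104.7) + 127.0 = 1874.7
Financial account = -(1874.7 + (-42.8)) = -1831.9

-1831.9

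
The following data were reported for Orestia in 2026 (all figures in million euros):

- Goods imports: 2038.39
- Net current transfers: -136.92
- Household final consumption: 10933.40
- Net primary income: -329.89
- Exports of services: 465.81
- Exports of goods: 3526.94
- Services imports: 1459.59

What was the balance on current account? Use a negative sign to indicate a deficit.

Goods balance = 3526.94 - 2038.39 = 1488.55
Services balance = 465.81 - 1459.59 = -993.78
Trade balance (goods + services) = 1488.55 + (-993.78) = 494.77
Net primary income = -329.89
Net secondary income = -136.92
Current account = 494.77 + (-329.89) + (-136.92) = 27.96

27.96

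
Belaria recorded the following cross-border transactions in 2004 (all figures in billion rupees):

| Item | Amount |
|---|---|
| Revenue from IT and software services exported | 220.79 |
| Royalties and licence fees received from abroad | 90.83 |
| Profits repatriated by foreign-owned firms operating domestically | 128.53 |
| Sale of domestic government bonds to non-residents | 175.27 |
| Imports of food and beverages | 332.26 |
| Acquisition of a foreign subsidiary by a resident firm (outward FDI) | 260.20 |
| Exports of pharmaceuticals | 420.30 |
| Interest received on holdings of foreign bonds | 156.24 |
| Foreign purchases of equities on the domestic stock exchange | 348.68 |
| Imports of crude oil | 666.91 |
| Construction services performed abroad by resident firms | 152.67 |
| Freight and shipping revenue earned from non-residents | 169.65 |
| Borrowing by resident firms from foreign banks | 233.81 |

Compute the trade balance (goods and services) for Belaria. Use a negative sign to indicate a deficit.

Goods: 420.30 - 332.26 - 666.91 = -578.87
Services: 220.79 + 169.65 + 90.83 + 152.67 = 633.94
Trade balance = -578.87 + 633.94 = 55.07
(Excluded from the trade balance — primary income: profits repatriated by foreign-owned firms operating domestically 128.53, interest received on holdings of foreign bonds 156.24; financial account: sale of domestic government bonds to non-residents 175.27, acquisition of a foreign subsidiary by a resident firm (outward FDI) 260.20, foreign purchases of equities on the domestic stock exchange 348.68, borrowing by resident firms from foreign banks 233.81.)

55.07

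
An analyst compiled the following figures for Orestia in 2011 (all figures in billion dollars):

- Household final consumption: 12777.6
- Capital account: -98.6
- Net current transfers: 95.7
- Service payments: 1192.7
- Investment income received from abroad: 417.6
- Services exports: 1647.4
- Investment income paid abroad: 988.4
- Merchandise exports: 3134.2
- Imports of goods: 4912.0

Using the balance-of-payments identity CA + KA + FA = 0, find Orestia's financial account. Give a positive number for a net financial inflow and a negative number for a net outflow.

1896.8

Goods balance = 3134.2 - 4912.0 = -1777.8
Services balance = 1647.4 - 1192.7 = 454.7
Trade balance (goods + services) = -1777.8 + 454.7 = -1323.1
Net primary income = 417.6 - 988.4 = -570.8
Net secondary income = 95.7
Current account = -1323.1 + (-570.8) + 95.7 = -1798.2
Financial account = -(-1798.2 + (-98.6)) = 1896.8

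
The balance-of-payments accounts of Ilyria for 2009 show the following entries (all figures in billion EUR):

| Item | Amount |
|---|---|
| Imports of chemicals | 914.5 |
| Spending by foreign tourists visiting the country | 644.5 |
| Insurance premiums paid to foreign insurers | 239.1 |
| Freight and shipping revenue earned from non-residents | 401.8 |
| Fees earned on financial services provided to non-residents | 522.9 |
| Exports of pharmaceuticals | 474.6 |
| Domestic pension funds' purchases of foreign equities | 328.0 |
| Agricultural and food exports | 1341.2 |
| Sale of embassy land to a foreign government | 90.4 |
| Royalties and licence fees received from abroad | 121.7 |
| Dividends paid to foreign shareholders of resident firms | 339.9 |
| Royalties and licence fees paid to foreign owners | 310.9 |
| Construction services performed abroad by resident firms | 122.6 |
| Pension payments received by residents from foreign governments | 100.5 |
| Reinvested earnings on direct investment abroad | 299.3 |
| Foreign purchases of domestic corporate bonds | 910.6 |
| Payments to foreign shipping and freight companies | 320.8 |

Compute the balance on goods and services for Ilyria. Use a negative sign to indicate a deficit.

Goods: 474.6 + 1341.2 - 914.5 = 901.3
Services: 121.7 + 522.9 + 644.5 - 320.8 + 401.8 - 310.9 + 122.6 - 239.1 = 942.7
Trade balance = 901.3 + 942.7 = 1844.0
(Excluded from the trade balance — financial account: domestic pension funds' purchases of foreign equities 328.0, foreign purchases of domestic corporate bonds 910.6; capital account: sale of embassy land to a foreign government 90.4; primary income: dividends paid to foreign shareholders of resident firms 339.9, reinvested earnings on direct investment abroad 299.3; secondary income: pension payments received by residents from foreign governments 100.5.)

1844.0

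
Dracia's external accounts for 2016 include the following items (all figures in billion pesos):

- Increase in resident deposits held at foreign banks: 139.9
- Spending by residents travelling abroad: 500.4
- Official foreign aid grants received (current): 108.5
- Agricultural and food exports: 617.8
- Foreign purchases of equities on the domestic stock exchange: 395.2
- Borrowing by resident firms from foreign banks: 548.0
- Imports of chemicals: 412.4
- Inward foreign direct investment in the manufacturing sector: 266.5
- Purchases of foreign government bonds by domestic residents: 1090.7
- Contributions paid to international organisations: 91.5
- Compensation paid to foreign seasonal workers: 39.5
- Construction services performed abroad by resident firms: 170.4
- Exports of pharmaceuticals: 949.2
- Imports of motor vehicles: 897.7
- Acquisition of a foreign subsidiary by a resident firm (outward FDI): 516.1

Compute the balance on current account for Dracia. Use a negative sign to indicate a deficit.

Goods: -412.4 - 897.7 + 617.8 + 949.2 = 256.9
Services: -500.4 + 170.4 = -330.0
Primary income: -39.5
Secondary income: 108.5 - 91.5 = 17.0
Current account = 256.9 + (-330.0) + (-39.5) + 17.0 = -95.6
(Excluded from the current account — financial account: increase in resident deposits held at foreign banks 139.9, foreign purchases of equities on the domestic stock exchange 395.2, borrowing by resident firms from foreign banks 548.0, inward foreign direct investment in the manufacturing sector 266.5, purchases of foreign government bonds by domestic residents 1090.7, acquisition of a foreign subsidiary by a resident firm (outward FDI) 516.1.)

-95.6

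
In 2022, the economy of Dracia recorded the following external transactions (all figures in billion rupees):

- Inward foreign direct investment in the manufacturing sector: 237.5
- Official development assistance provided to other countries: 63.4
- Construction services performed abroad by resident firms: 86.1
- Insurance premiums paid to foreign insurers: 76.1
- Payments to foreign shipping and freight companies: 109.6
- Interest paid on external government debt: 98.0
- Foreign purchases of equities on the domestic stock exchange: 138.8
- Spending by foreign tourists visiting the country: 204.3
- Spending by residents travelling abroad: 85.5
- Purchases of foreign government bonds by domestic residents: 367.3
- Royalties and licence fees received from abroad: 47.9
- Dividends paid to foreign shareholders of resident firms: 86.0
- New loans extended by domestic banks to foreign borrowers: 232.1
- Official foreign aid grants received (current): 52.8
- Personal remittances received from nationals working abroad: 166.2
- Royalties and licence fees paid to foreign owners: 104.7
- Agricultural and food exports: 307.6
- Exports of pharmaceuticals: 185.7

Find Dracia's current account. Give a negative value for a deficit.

Goods: 307.6 + 185.7 = 493.3
Services: -109.6 - 85.5 + 47.9 - 104.7 + 86.1 + 204.3 - 76.1 = -37.6
Primary income: -86.0 - 98.0 = -184.0
Secondary income: 52.8 - 63.4 + 166.2 = 155.6
Current account = 493.3 + (-37.6) + (-184.0) + 155.6 = 427.3
(Excluded from the current account — financial account: inward foreign direct investment in the manufacturing sector 237.5, foreign purchases of equities on the domestic stock exchange 138.8, purchases of foreign government bonds by domestic residents 367.3, new loans extended by domestic banks to foreign borrowers 232.1.)

427.3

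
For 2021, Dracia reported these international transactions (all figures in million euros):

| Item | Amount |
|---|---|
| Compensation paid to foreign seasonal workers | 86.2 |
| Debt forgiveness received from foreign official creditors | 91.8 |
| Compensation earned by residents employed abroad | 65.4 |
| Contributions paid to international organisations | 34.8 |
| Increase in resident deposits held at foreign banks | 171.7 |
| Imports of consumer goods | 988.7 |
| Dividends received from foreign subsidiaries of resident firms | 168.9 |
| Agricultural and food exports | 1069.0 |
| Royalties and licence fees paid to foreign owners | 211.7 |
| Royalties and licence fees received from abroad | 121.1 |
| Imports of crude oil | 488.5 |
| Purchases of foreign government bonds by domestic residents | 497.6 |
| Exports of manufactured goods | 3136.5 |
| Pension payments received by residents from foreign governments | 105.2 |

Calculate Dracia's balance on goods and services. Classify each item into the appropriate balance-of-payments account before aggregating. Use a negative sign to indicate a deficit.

Goods: -488.5 - 988.7 + 1069.0 + 3136.5 = 2728.3
Services: 121.1 - 211.7 = -90.6
Trade balance = 2728.3 + (-90.6) = 2637.7
(Excluded from the trade balance — primary income: compensation paid to foreign seasonal workers 86.2, compensation earned by residents employed abroad 65.4, dividends received from foreign subsidiaries of resident firms 168.9; capital account: debt forgiveness received from foreign official creditors 91.8; secondary income: contributions paid to international organisations 34.8, pension payments received by residents from foreign governments 105.2; financial account: increase in resident deposits held at foreign banks 171.7, purchases of foreign government bonds by domestic residents 497.6.)

2637.7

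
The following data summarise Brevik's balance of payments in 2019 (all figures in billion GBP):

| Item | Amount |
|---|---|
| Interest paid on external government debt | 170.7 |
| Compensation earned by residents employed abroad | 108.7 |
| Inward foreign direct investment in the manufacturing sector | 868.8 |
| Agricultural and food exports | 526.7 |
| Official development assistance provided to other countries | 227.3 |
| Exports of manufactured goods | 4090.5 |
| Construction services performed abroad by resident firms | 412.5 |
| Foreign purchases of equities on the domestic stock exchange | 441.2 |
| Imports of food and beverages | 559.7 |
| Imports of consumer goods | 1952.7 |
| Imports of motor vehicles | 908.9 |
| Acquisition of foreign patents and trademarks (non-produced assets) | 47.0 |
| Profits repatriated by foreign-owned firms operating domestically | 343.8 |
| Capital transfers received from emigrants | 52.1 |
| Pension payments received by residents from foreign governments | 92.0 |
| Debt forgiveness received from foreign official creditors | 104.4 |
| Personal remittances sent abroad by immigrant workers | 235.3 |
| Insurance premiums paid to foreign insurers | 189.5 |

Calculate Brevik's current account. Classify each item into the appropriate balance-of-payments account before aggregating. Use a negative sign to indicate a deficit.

Goods: -1952.7 + 4090.5 - 559.7 - 908.9 + 526.7 = 1195.9
Services: -189.5 + 412.5 = 223.0
Primary income: -343.8 - 170.7 + 108.7 = -405.8
Secondary income: 92.0 - 227.3 - 235.3 = -370.6
Current account = 1195.9 + 223.0 + (-405.8) + (-370.6) = 642.5
(Excluded from the current account — financial account: inward foreign direct investment in the manufacturing sector 868.8, foreign purchases of equities on the domestic stock exchange 441.2; capital account: acquisition of foreign patents and trademarks (non-produced assets) 47.0, capital transfers received from emigrants 52.1, debt forgiveness received from foreign official creditors 104.4.)

642.5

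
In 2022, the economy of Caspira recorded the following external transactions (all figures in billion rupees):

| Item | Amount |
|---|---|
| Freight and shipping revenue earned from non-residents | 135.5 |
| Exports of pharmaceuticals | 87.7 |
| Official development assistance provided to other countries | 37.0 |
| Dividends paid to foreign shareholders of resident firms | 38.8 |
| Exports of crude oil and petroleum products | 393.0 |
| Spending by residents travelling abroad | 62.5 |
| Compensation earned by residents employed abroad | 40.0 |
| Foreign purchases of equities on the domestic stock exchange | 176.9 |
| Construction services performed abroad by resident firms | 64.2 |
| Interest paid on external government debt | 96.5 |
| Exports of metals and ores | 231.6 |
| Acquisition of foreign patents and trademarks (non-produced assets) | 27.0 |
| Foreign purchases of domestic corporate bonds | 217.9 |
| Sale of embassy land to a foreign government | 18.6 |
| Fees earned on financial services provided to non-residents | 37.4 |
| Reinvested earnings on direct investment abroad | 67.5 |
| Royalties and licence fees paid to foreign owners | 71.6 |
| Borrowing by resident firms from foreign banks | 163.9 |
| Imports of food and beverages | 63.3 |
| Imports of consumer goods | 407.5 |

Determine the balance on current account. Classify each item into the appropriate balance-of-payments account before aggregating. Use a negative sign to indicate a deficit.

Goods: -407.5 + 393.0 + 231.6 + 87.7 - 63.3 = 241.5
Services: 135.5 + 64.2 - 71.6 + 37.4 - 62.5 = 103.0
Primary income: 67.5 + 40.0 - 38.8 - 96.5 = -27.8
Secondary income: -37.0
Current account = 241.5 + 103.0 + (-27.8) + (-37.0) = 279.7
(Excluded from the current account — financial account: foreign purchases of equities on the domestic stock exchange 176.9, foreign purchases of domestic corporate bonds 217.9, borrowing by resident firms from foreign banks 163.9; capital account: acquisition of foreign patents and trademarks (non-produced assets) 27.0, sale of embassy land to a foreign government 18.6.)

279.7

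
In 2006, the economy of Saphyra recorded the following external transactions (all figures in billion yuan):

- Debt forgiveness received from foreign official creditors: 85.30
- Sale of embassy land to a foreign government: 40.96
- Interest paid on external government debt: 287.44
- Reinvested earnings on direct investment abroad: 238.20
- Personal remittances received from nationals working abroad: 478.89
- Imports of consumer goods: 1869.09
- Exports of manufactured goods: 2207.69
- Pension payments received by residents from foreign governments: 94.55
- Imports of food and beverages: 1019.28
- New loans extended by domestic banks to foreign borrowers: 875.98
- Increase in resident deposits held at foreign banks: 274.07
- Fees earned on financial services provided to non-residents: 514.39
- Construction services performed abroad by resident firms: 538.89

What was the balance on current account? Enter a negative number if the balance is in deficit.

Goods: -1869.09 + 2207.69 - 1019.28 = -680.68
Services: 514.39 + 538.89 = 1053.28
Primary income: -287.44 + 238.20 = -49.24
Secondary income: 478.89 + 94.55 = 573.44
Current account = (-680.68) + 1053.28 + (-49.24) + 573.44 = 896.80
(Excluded from the current account — capital account: debt forgiveness received from foreign official creditors 85.30, sale of embassy land to a foreign government 40.96; financial account: new loans extended by domestic banks to foreign borrowers 875.98, increase in resident deposits held at foreign banks 274.07.)

896.80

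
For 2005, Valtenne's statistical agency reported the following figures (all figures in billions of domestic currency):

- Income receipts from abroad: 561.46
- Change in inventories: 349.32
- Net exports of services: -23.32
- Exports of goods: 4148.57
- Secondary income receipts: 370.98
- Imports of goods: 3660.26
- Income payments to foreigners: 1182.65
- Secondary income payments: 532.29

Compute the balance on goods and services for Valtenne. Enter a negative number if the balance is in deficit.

Goods balance = 4148.57 - 3660.26 = 488.31
Services balance = -23.32
Trade balance (goods + services) = 488.31 + (-23.32) = 464.99

464.99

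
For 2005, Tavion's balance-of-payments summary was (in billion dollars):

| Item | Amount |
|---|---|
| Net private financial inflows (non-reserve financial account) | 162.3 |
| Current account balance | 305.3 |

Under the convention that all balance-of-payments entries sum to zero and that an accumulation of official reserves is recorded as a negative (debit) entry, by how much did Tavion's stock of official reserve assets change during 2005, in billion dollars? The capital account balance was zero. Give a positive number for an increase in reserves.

467.6

Official reserve transactions balance = -(305.3 + 162.3) = -467.6
An accumulation of reserves is recorded as a debit (negative entry), so the change in the stock of reserves is the negative of that balance.
Change in official reserves = -(-467.6) = 467.6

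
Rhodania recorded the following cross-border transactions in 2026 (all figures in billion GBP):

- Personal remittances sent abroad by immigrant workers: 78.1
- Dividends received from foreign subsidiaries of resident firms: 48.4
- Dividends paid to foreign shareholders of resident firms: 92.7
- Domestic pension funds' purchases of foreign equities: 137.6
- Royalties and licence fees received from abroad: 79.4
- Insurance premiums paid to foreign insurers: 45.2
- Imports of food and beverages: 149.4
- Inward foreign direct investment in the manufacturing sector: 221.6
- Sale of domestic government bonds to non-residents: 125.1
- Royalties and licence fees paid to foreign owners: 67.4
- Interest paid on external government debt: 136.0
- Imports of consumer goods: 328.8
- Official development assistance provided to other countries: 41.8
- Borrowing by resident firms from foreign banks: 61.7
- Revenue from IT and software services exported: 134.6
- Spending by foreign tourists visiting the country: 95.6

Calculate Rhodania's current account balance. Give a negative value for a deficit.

-581.4

Goods: -328.8 - 149.4 = -478.2
Services: 95.6 - 67.4 + 79.4 + 134.6 - 45.2 = 197.0
Primary income: -92.7 - 136.0 + 48.4 = -180.3
Secondary income: -41.8 - 78.1 = -119.9
Current account = (-478.2) + 197.0 + (-180.3) + (-119.9) = -581.4
(Excluded from the current account — financial account: domestic pension funds' purchases of foreign equities 137.6, inward foreign direct investment in the manufacturing sector 221.6, sale of domestic government bonds to non-residents 125.1, borrowing by resident firms from foreign banks 61.7.)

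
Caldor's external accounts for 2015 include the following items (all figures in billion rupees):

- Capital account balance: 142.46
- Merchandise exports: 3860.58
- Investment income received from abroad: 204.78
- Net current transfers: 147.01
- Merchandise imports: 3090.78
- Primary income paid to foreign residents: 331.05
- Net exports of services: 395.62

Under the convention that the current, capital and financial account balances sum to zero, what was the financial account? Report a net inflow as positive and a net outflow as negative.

-1328.62

Goods balance = 3860.58 - 3090.78 = 769.80
Services balance = 395.62
Trade balance (goods + services) = 769.80 + 395.62 = 1165.42
Net primary income = 204.78 - 331.05 = -126.27
Net secondary income = 147.01
Current account = 1165.42 + (-126.27) + 147.01 = 1186.16
Financial account = -(1186.16 + 142.46) = -1328.62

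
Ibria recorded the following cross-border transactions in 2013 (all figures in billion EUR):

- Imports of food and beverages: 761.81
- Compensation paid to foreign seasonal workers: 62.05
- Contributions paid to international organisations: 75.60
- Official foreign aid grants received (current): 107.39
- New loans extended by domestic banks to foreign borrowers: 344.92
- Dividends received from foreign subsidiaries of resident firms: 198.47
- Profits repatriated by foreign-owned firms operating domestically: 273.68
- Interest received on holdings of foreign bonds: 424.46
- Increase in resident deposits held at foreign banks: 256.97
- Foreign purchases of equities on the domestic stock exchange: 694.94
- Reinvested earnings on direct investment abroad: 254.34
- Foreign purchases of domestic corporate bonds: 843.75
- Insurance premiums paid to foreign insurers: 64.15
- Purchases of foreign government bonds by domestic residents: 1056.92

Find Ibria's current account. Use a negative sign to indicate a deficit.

Goods: -761.81
Services: -64.15
Primary income: -273.68 - 62.05 + 254.34 + 198.47 + 424.46 = 541.54
Secondary income: 107.39 - 75.60 = 31.79
Current account = (-761.81) + (-64.15) + 541.54 + 31.79 = -252.63
(Excluded from the current account — financial account: new loans extended by domestic banks to foreign borrowers 344.92, increase in resident deposits held at foreign banks 256.97, foreign purchases of equities on the domestic stock exchange 694.94, foreign purchases of domestic corporate bonds 843.75, purchases of foreign government bonds by domestic residents 1056.92.)

-252.63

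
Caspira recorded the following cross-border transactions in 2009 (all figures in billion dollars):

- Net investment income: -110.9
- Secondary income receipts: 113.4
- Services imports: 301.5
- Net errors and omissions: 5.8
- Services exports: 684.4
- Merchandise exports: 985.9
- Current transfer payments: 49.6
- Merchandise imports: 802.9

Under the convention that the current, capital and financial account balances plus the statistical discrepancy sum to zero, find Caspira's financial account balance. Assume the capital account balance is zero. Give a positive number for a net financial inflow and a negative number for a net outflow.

-524.6

Goods balance = 985.9 - 802.9 = 183.0
Services balance = 684.4 - 301.5 = 382.9
Trade balance (goods + services) = 183.0 + 382.9 = 565.9
Net primary income = -110.9
Net secondary income = 113.4 - 49.6 = 63.8
Current account = 565.9 + (-110.9) + 63.8 = 518.8
Financial account = -(518.8 + 5.8) = -524.6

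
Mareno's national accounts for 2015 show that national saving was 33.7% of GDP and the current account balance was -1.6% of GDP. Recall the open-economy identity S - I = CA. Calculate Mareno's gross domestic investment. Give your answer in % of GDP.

I = S - CA = 33.7 - (-1.6) = 35.3

35.3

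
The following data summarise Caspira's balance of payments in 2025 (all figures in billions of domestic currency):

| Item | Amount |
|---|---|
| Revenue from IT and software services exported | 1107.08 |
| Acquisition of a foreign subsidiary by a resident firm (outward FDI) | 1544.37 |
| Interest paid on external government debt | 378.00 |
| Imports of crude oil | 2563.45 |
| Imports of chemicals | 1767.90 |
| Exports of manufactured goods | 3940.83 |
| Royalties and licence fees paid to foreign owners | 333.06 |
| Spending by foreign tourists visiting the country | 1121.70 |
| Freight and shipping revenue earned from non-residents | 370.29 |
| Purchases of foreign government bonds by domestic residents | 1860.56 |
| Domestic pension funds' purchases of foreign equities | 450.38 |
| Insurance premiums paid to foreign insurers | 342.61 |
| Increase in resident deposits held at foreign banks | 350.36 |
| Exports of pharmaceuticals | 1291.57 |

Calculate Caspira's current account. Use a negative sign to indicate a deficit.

Goods: 1291.57 - 1767.90 + 3940.83 - 2563.45 = 901.05
Services: 370.29 - 342.61 - 333.06 + 1107.08 + 1121.70 = 1923.40
Primary income: -378.00
Current account = 901.05 + 1923.40 + (-378.00) = 2446.45
(Excluded from the current account — financial account: acquisition of a foreign subsidiary by a resident firm (outward FDI) 1544.37, purchases of foreign government bonds by domestic residents 1860.56, domestic pension funds' purchases of foreign equities 450.38, increase in resident deposits held at foreign banks 350.36.)

2446.45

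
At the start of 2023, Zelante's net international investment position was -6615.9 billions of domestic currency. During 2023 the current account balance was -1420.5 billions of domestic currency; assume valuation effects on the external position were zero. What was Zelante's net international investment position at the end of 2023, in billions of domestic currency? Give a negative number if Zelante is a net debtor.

-8036.4

With no valuation effects, change in NIIP = current account = -1420.5
End-of-year NIIP = -6615.9 + (-1420.5) = -8036.4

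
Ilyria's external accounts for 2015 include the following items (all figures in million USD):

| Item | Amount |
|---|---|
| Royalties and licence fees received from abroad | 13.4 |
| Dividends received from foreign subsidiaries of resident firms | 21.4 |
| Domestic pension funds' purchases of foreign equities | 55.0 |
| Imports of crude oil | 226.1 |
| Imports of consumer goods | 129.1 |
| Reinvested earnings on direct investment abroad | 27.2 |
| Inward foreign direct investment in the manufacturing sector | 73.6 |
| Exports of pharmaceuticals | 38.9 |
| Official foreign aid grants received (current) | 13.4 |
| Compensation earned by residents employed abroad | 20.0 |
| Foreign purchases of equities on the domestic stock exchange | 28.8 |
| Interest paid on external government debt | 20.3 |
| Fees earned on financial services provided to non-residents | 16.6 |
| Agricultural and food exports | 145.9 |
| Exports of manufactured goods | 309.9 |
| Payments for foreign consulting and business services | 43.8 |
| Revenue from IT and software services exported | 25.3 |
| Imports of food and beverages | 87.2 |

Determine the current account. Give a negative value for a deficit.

Goods: 145.9 + 38.9 - 226.1 + 309.9 - 87.2 - 129.1 = 52.3
Services: 16.6 + 13.4 - 43.8 + 25.3 = 11.5
Primary income: -20.3 + 27.2 + 20.0 + 21.4 = 48.3
Secondary income: 13.4
Current account = 52.3 + 11.5 + 48.3 + 13.4 = 125.5
(Excluded from the current account — financial account: domestic pension funds' purchases of foreign equities 55.0, inward foreign direct investment in the manufacturing sector 73.6, foreign purchases of equities on the domestic stock exchange 28.8.)

125.5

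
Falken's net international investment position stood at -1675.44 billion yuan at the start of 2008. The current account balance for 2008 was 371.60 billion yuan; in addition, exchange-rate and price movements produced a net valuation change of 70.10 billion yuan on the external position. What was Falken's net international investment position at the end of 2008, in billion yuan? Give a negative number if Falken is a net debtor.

Change in NIIP = current account + net valuation change = 371.60 + 70.10 = 441.70
End-of-year NIIP = -1675.44 + 441.70 = -1233.74

-1233.74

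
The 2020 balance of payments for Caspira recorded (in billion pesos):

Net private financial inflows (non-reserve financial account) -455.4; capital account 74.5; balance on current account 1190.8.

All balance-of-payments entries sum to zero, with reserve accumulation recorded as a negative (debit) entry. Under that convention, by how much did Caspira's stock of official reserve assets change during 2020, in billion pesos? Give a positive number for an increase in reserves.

809.9

Official reserve transactions balance = -(1190.8 + 74.5 + (-455.4)) = -809.9
An accumulation of reserves is recorded as a debit (negative entry), so the change in the stock of reserves is the negative of that balance.
Change in official reserves = -(-809.9) = 809.9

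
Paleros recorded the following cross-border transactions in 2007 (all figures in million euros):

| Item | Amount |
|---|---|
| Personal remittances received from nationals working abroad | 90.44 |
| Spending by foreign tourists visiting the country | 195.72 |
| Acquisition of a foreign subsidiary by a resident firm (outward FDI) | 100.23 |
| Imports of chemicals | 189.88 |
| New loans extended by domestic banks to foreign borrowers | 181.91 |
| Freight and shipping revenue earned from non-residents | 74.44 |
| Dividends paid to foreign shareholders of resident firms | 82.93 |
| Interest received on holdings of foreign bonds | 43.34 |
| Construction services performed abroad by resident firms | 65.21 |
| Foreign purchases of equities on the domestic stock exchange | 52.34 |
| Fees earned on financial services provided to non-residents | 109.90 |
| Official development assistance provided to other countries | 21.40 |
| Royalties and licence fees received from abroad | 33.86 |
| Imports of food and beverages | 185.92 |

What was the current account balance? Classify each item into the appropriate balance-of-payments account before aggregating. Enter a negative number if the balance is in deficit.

Goods: -189.88 - 185.92 = -375.80
Services: 65.21 + 74.44 + 109.90 + 33.86 + 195.72 = 479.13
Primary income: 43.34 - 82.93 = -39.59
Secondary income: 90.44 - 21.40 = 69.04
Current account = (-375.80) + 479.13 + (-39.59) + 69.04 = 132.78
(Excluded from the current account — financial account: acquisition of a foreign subsidiary by a resident firm (outward FDI) 100.23, new loans extended by domestic banks to foreign borrowers 181.91, foreign purchases of equities on the domestic stock exchange 52.34.)

132.78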